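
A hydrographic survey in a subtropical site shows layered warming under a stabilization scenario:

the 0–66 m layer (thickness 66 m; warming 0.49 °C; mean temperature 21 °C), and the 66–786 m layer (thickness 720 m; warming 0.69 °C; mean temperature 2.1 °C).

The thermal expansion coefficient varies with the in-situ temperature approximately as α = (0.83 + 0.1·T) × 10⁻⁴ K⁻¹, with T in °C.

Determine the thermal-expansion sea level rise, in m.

Layer 1: α = (0.83 + 0.1×21)×10⁻⁴ = 2.93×10⁻⁴ K⁻¹
Layer 2: α = (0.83 + 0.1×2.1)×10⁻⁴ = 1.04×10⁻⁴ K⁻¹
0.49 × 66 × 2.93×10⁻⁴ = 0.00947562 m
1.04×10⁻⁴ × 0.69 × 720 = 0.0516672 m
Δh = 0.00947562 + 0.0516672 = 0.06114282 m

0.0611 m of thermosteric rise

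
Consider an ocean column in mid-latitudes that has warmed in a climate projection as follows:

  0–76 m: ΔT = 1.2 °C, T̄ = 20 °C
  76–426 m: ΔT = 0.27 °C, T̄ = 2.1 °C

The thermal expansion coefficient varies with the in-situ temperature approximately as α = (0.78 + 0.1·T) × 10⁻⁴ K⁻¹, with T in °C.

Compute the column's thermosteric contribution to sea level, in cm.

Δh ≈ 3.5 cm

Layer 1: α = (0.78 + 0.1×20)×10⁻⁴ = 2.78×10⁻⁴ K⁻¹
Layer 2: α = (0.78 + 0.1×2.1)×10⁻⁴ = 0.99×10⁻⁴ K⁻¹
0–76 m: 2.78×10⁻⁴ × 76 × 1.2 = 0.0253536 m
76–426 m: 0.99×10⁻⁴ × 0.27 × 350 = 0.0093555 m
Δh = 0.0253536 + 0.0093555 = 0.0347091 m ≈ 3.5 cm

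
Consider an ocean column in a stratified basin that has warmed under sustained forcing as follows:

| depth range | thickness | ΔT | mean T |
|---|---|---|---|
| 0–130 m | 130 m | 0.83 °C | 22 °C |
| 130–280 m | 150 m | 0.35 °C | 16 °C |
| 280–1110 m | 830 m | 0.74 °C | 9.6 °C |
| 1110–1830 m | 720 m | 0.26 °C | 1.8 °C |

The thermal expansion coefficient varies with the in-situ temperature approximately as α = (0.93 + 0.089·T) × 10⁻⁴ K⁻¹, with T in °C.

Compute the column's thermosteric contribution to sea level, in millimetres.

Layer 1: α = (0.93 + 0.089×22)×10⁻⁴ = 2.888×10⁻⁴ K⁻¹
Layer 2: α = (0.93 + 0.089×16)×10⁻⁴ = 2.354×10⁻⁴ K⁻¹
Layer 3: α = (0.93 + 0.089×9.6)×10⁻⁴ = 1.7844×10⁻⁴ K⁻¹
Layer 4: α = (0.93 + 0.089×1.8)×10⁻⁴ = 1.0902×10⁻⁴ K⁻¹
0–130 m: 0.83 × 2.888×10⁻⁴ × 130 = 0.03116152 m
Layer 2: 150 × 2.354×10⁻⁴ × 0.35 = 0.0123585 m
830 × 0.74 × 1.7844×10⁻⁴ = 0.109597848 m
1110–1830 m: 0.26 × 1.0902×10⁻⁴ × 720 = 0.020408544 m
Δh = 0.03116152 + 0.0123585 + 0.109597848 + 0.020408544 = 0.173526412 m

about 170 mm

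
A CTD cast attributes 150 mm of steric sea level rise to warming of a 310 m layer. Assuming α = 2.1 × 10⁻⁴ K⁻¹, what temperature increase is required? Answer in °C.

ΔT = Δh/(αH) = 0.15 / (2.1×10⁻⁴ × 310) ≈ 2.304 °C

2.30 °C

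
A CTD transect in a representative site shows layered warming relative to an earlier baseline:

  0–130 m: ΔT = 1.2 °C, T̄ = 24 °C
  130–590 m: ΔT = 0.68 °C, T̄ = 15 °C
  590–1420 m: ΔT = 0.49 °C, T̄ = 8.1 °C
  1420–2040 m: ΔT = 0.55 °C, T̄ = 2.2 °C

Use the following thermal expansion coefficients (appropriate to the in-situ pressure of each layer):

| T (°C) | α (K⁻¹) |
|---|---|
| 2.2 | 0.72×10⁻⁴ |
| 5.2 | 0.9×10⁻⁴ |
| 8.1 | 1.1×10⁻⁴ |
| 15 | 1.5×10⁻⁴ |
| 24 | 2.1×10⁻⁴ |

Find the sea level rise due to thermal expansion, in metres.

Layer 1 at 24 °C → α = 2.1×10⁻⁴ K⁻¹
Layer 2 at 15 °C → α = 1.5×10⁻⁴ K⁻¹
Layer 3 at 8.1 °C → α = 1.1×10⁻⁴ K⁻¹
Layer 4 at 2.2 °C → α = 0.72×10⁻⁴ K⁻¹
130 × 2.1×10⁻⁴ × 1.2 = 0.03276 m
Layer 2: 460 × 1.5×10⁻⁴ × 0.68 = 0.04692 m
590–1420 m: 830 × 0.49 × 1.1×10⁻⁴ = 0.044737 m
Layer 4: 0.55 × 0.72×10⁻⁴ × 620 = 0.024552 m
Δh = 0.03276 + 0.04692 + 0.044737 + 0.024552 = 0.148969 m ≈ 0.149 m

0.149 m of thermosteric rise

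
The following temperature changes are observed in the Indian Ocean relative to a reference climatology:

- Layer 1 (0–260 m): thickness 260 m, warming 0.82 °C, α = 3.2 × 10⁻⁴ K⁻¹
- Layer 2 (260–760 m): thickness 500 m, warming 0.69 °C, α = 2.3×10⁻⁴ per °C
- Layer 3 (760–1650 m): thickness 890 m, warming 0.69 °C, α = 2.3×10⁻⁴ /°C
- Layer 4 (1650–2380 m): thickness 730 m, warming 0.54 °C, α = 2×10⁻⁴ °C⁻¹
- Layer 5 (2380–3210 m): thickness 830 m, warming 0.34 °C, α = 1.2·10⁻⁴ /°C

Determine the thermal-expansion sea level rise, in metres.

Δh = 0.40 m

0–260 m: 3.2×10⁻⁴ × 260 × 0.82 = 0.068224 m
0.69 × 500 × 2.3×10⁻⁴ = 0.07935 m
2.3×10⁻⁴ × 0.69 × 890 = 0.141243 m
0.54 × 730 × 2×10⁻⁴ = 0.07884 m
Layer 5: 0.34 × 830 × 1.2×10⁻⁴ = 0.033864 m
Δh = 0.068224 + 0.07935 + 0.141243 + 0.07884 + 0.033864 = 0.401521 m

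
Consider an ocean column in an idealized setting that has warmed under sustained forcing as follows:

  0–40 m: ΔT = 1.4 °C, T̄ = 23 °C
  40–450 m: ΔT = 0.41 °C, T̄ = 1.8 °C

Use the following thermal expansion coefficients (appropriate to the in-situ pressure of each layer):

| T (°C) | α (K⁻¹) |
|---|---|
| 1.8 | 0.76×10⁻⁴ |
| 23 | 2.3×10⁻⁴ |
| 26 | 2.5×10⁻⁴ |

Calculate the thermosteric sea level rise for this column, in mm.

26 mm

Layer 1 at 23 °C → α = 2.3×10⁻⁴ K⁻¹
Layer 2 at 1.8 °C → α = 0.76×10⁻⁴ K⁻¹
0–40 m: 2.3×10⁻⁴ × 40 × 1.4 = 0.01288 m
Layer 2: 0.41 × 410 × 0.76×10⁻⁴ = 0.0127756 m
Δh = 0.01288 + 0.0127756 = 0.0256556 m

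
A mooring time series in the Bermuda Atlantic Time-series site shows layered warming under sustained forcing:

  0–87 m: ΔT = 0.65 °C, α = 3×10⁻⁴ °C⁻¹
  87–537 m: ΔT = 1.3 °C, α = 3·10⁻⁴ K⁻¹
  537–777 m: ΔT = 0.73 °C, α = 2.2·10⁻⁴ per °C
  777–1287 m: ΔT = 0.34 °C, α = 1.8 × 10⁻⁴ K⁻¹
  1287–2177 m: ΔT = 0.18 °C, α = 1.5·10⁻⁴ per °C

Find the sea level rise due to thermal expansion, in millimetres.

Layer 1: 0.65 × 3×10⁻⁴ × 87 = 0.016965 m
87–537 m: 1.3 × 3×10⁻⁴ × 450 = 0.17550 m
537–777 m: 240 × 0.73 × 2.2×10⁻⁴ = 0.038544 m
777–1287 m: 510 × 0.34 × 1.8×10⁻⁴ = 0.031212 m
0.18 × 890 × 1.5×10⁻⁴ = 0.02403 m
Δh = 0.016965 + 0.17550 + 0.038544 + 0.031212 + 0.02403 = 0.286251 m ≈ 290 mm

290 mm of thermosteric rise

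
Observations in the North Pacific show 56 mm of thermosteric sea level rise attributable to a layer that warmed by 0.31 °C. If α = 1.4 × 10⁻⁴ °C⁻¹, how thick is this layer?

1300 m

H = Δh/(αΔT) = 0.056 / (1.4×10⁻⁴ × 0.31) ≈ 1290 m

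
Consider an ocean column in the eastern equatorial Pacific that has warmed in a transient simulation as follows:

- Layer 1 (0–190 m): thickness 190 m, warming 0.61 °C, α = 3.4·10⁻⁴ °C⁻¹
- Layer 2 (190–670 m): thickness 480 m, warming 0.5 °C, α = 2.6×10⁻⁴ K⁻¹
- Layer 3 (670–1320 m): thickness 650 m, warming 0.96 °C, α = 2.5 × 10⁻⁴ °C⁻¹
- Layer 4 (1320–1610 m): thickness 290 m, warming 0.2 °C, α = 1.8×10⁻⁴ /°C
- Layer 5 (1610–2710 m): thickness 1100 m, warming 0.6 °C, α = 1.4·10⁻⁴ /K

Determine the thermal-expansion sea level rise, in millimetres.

Δh ≈ 361 mm

0.61 × 3.4×10⁻⁴ × 190 = 0.039406 m
Layer 2: 0.5 × 2.6×10⁻⁴ × 480 = 0.06240 m
670–1320 m: 2.5×10⁻⁴ × 650 × 0.96 = 0.15600 m
0.2 × 290 × 1.8×10⁻⁴ = 0.01044 m
1610–2710 m: 1.4×10⁻⁴ × 1100 × 0.6 = 0.09240 m
Δh = 0.039406 + 0.06240 + 0.15600 + 0.01044 + 0.09240 = 0.360646 m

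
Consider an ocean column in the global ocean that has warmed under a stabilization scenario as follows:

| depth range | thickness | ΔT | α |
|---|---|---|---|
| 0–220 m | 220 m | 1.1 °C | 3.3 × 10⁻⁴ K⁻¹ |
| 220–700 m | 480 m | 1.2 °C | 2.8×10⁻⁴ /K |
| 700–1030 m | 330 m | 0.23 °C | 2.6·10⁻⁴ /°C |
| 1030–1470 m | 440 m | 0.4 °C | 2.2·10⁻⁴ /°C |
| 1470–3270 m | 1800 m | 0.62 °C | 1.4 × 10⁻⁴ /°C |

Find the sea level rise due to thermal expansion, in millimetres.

0–220 m: 220 × 1.1 × 3.3×10⁻⁴ = 0.07986 m
Layer 2: 1.2 × 480 × 2.8×10⁻⁴ = 0.16128 m
2.6×10⁻⁴ × 0.23 × 330 = 0.019734 m
1030–1470 m: 0.4 × 2.2×10⁻⁴ × 440 = 0.03872 m
Layer 5: 0.62 × 1.4×10⁻⁴ × 1800 = 0.15624 m
Δh = 0.07986 + 0.16128 + 0.019734 + 0.03872 + 0.15624 = 0.455834 m

460 mm of thermosteric rise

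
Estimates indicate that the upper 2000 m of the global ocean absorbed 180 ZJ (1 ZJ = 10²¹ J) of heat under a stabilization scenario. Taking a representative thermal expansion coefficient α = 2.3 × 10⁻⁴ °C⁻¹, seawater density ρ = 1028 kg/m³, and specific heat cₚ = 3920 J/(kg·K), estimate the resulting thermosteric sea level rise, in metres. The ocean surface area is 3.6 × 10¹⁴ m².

Δh ≈ 0.029 m

Per unit area: Q = 180×10²¹ / (3.6×10¹⁴) = 5×10⁸ J/m²
Δh = αQ/(ρcₚ) = 2.3×10⁻⁴ × 5×10⁸ / (1028 × 3920) ≈ 0.028538 m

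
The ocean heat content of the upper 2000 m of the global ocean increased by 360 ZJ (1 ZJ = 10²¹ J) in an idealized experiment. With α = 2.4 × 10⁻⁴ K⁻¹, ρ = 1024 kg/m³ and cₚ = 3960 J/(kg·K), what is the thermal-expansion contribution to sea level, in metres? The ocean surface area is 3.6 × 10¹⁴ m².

Per unit area: Q = 360×10²¹ / (3.6×10¹⁴) = 1×10⁹ J/m²
Δh = αQ/(ρcₚ) = 2.4×10⁻⁴ × 1×10⁹ / (1024 × 3960) ≈ 0.059186 m

Δh = 0.0592 m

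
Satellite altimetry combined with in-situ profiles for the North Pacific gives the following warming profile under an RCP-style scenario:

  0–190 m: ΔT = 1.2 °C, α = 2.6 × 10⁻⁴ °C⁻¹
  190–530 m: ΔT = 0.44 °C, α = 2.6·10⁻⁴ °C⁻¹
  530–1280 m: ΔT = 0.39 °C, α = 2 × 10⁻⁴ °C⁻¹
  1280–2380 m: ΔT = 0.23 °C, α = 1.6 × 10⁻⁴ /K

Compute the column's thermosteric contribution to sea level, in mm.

about 197 mm

0–190 m: 190 × 2.6×10⁻⁴ × 1.2 = 0.05928 m
190–530 m: 340 × 2.6×10⁻⁴ × 0.44 = 0.038896 m
Layer 3: 0.39 × 750 × 2×10⁻⁴ = 0.05850 m
0.23 × 1.6×10⁻⁴ × 1100 = 0.04048 m
Δh = 0.05928 + 0.038896 + 0.05850 + 0.04048 = 0.197156 m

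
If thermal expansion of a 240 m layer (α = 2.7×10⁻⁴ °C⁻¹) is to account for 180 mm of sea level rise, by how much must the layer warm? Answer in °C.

about 2.8 °C

ΔT = Δh/(αH) = 0.18 / (2.7×10⁻⁴ × 240) ≈ 2.778 °C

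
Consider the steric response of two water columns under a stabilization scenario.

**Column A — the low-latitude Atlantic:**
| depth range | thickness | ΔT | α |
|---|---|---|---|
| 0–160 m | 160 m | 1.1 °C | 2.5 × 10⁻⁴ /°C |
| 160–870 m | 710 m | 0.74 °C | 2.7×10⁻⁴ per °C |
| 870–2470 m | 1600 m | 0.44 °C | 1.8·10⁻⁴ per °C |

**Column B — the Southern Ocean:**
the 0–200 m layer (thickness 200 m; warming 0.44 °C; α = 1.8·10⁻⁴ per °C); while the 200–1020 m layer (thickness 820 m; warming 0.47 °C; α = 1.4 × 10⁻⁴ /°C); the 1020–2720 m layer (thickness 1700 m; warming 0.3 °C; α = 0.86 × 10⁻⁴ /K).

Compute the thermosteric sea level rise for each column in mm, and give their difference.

Δh_A ≈ 313 mm, Δh_B ≈ 114 mm; difference ≈ 199 mm

A 0–160 m: 2.5×10⁻⁴ × 160 × 1.1 = 0.04400 m
A Layer 2: 710 × 0.74 × 2.7×10⁻⁴ = 0.141858 m
A 870–2470 m: 0.44 × 1.8×10⁻⁴ × 1600 = 0.12672 m
A total: 0.312578 m
B Layer 1: 200 × 0.44 × 1.8×10⁻⁴ = 0.01584 m
B 200–1020 m: 0.47 × 820 × 1.4×10⁻⁴ = 0.053956 m
B 1020–2720 m: 1700 × 0.3 × 0.86×10⁻⁴ = 0.04386 m
B total: 0.113656 m
Difference: 0.312578 − 0.113656 = 0.198922 m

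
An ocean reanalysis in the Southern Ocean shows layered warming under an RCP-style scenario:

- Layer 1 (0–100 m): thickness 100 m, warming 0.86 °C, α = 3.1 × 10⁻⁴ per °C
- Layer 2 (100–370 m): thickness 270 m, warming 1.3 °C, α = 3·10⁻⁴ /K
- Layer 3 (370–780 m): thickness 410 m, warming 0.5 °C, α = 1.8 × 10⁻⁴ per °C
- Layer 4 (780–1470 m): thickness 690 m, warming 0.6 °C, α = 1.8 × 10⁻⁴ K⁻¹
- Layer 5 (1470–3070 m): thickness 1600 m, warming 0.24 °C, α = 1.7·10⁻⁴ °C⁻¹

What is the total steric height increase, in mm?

3.1×10⁻⁴ × 100 × 0.86 = 0.02666 m
Layer 2: 3×10⁻⁴ × 1.3 × 270 = 0.10530 m
370–780 m: 0.5 × 410 × 1.8×10⁻⁴ = 0.03690 m
0.6 × 690 × 1.8×10⁻⁴ = 0.07452 m
1.7×10⁻⁴ × 0.24 × 1600 = 0.06528 m
Δh = 0.02666 + 0.10530 + 0.03690 + 0.07452 + 0.06528 = 0.30866 m

Δh = 309 mm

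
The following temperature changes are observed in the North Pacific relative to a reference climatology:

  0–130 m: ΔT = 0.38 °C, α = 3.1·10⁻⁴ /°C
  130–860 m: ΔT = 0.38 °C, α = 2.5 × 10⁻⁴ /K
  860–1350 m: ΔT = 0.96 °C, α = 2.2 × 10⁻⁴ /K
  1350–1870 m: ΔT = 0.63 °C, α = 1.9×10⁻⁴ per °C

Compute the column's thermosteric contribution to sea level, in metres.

0.25 m

3.1×10⁻⁴ × 0.38 × 130 = 0.015314 m
130–860 m: 2.5×10⁻⁴ × 730 × 0.38 = 0.06935 m
860–1350 m: 0.96 × 2.2×10⁻⁴ × 490 = 0.103488 m
1350–1870 m: 0.63 × 520 × 1.9×10⁻⁴ = 0.062244 m
Δh = 0.015314 + 0.06935 + 0.103488 + 0.062244 = 0.250396 m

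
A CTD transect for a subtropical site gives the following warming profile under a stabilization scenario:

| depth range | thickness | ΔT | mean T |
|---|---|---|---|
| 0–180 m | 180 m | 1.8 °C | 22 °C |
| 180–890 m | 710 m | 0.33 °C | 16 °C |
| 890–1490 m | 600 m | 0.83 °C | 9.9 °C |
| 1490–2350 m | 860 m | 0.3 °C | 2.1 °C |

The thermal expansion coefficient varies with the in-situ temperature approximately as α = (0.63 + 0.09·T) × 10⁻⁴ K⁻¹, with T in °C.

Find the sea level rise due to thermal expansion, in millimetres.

230 mm

Layer 1: α = (0.63 + 0.09×22)×10⁻⁴ = 2.61×10⁻⁴ K⁻¹
Layer 2: α = (0.63 + 0.09×16)×10⁻⁴ = 2.07×10⁻⁴ K⁻¹
Layer 3: α = (0.63 + 0.09×9.9)×10⁻⁴ = 1.521×10⁻⁴ K⁻¹
Layer 4: α = (0.63 + 0.09×2.1)×10⁻⁴ = 0.819×10⁻⁴ K⁻¹
180 × 1.8 × 2.61×10⁻⁴ = 0.084564 m
180–890 m: 2.07×10⁻⁴ × 0.33 × 710 = 0.0485001 m
1.521×10⁻⁴ × 0.83 × 600 = 0.0757458 m
860 × 0.3 × 0.819×10⁻⁴ = 0.0211302 m
Δh = 0.084564 + 0.0485001 + 0.0757458 + 0.0211302 = 0.2299401 m ≈ 230 mm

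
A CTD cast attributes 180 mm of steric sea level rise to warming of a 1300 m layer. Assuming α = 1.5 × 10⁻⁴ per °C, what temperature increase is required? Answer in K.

ΔT = Δh/(αH) = 0.18 / (1.5×10⁻⁴ × 1300) ≈ 0.9231 K

0.923 K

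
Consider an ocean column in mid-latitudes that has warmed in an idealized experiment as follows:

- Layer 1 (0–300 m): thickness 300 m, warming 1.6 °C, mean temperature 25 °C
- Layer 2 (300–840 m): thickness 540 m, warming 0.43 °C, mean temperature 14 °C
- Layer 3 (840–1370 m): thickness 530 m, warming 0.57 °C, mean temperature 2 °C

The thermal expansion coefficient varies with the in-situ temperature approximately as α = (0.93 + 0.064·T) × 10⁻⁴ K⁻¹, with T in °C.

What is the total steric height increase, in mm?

Layer 1: α = (0.93 + 0.064×25)×10⁻⁴ = 2.53×10⁻⁴ K⁻¹
Layer 2: α = (0.93 + 0.064×14)×10⁻⁴ = 1.826×10⁻⁴ K⁻¹
Layer 3: α = (0.93 + 0.064×2)×10⁻⁴ = 1.058×10⁻⁴ K⁻¹
2.53×10⁻⁴ × 1.6 × 300 = 0.12144 m
Layer 2: 0.43 × 540 × 1.826×10⁻⁴ = 0.04239972 m
530 × 0.57 × 1.058×10⁻⁴ = 0.03196218 m
Δh = 0.12144 + 0.04239972 + 0.03196218 = 0.1958019 m

200 mm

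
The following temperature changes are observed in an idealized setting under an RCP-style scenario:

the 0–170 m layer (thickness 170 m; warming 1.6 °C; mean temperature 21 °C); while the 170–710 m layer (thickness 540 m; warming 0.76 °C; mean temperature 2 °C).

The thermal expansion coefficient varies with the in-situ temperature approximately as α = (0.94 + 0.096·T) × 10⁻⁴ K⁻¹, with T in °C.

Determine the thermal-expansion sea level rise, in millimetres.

Layer 1: α = (0.94 + 0.096×21)×10⁻⁴ = 2.956×10⁻⁴ K⁻¹
Layer 2: α = (0.94 + 0.096×2)×10⁻⁴ = 1.132×10⁻⁴ K⁻¹
170 × 2.956×10⁻⁴ × 1.6 = 0.0804032 m
Layer 2: 1.132×10⁻⁴ × 540 × 0.76 = 0.04645728 m
Δh = 0.0804032 + 0.04645728 = 0.12686048 m ≈ 130 mm

Δh = 130 mm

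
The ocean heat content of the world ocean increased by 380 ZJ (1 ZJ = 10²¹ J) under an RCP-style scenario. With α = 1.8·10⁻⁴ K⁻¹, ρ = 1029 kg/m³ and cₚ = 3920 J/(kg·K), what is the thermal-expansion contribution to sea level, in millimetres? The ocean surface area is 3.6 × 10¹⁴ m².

Per unit area: Q = 380×10²¹ / (3.6×10¹⁴) ≈ 1.056×10⁹ J/m²
Δh = αQ/(ρcₚ) = 1.8×10⁻⁴ × 1.056×10⁹ / (1029 × 3920) ≈ 0.047123 m

47.1 mm of thermosteric rise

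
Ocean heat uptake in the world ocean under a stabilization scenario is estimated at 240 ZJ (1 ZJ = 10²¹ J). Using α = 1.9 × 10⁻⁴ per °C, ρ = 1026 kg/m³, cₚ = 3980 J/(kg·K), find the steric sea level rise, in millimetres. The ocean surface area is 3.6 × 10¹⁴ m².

31.0 mm

Per unit area: Q = 240×10²¹ / (3.6×10¹⁴) ≈ 6.667×10⁸ J/m²
Δh = αQ/(ρcₚ) = 1.9×10⁻⁴ × 6.667×10⁸ / (1026 × 3980) ≈ 0.031021 m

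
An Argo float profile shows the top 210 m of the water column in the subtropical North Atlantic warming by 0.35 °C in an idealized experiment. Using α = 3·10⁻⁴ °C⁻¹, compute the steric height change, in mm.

about 22.1 mm

Δh = αΔT·H = 3×10⁻⁴ × 0.35 × 210 = 0.02205 m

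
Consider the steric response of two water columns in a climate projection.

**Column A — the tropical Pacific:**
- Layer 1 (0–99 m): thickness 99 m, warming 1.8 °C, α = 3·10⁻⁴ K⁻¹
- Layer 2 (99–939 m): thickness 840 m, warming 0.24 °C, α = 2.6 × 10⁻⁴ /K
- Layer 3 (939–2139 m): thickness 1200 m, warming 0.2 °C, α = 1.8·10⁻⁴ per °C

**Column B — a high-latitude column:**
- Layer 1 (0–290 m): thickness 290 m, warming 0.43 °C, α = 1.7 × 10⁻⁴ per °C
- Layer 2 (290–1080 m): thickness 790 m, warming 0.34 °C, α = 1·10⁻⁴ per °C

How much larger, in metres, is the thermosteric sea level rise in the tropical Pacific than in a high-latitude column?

Δh_A − Δh_B ≈ 0.10 m

A Layer 1: 99 × 3×10⁻⁴ × 1.8 = 0.05346 m
A Layer 2: 0.24 × 840 × 2.6×10⁻⁴ = 0.052416 m
A Layer 3: 1200 × 0.2 × 1.8×10⁻⁴ = 0.04320 m
A total: 0.149076 m
B Layer 1: 1.7×10⁻⁴ × 0.43 × 290 = 0.021199 m
B Layer 2: 790 × 0.34 × 1×10⁻⁴ = 0.02686 m
B total: 0.048059 m
Difference: 0.149076 − 0.048059 = 0.101017 m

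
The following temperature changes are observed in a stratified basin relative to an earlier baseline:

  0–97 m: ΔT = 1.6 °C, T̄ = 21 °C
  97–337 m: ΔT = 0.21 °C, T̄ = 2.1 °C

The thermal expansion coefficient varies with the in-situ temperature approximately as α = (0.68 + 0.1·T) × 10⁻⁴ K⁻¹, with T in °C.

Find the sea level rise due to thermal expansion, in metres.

Δh = 0.0476 m

Layer 1: α = (0.68 + 0.1×21)×10⁻⁴ = 2.78×10⁻⁴ K⁻¹
Layer 2: α = (0.68 + 0.1×2.1)×10⁻⁴ = 0.89×10⁻⁴ K⁻¹
2.78×10⁻⁴ × 97 × 1.6 = 0.0431456 m
Layer 2: 0.89×10⁻⁴ × 240 × 0.21 = 0.0044856 m
Δh = 0.0431456 + 0.0044856 = 0.0476312 m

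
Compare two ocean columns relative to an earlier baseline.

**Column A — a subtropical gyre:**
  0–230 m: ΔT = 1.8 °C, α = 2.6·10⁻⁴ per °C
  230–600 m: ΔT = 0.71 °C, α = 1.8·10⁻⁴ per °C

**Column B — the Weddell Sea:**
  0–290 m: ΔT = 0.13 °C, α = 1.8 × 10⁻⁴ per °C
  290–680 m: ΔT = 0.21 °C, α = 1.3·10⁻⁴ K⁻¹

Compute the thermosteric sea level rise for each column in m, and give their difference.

A 0–230 m: 230 × 1.8 × 2.6×10⁻⁴ = 0.10764 m
A 230–600 m: 370 × 1.8×10⁻⁴ × 0.71 = 0.047286 m
A total: 0.154926 m
B Layer 1: 0.13 × 1.8×10⁻⁴ × 290 = 0.006786 m
B Layer 2: 0.21 × 1.3×10⁻⁴ × 390 = 0.010647 m
B total: 0.017433 m
Difference: 0.154926 − 0.017433 = 0.137493 m

A: 0.15 m; B: 0.017 m; difference 0.14 m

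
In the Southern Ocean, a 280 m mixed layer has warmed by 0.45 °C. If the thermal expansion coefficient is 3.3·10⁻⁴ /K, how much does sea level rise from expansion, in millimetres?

Δh = 41.6 mm

Δh = αΔT·H = 3.3×10⁻⁴ × 0.45 × 280 = 0.04158 m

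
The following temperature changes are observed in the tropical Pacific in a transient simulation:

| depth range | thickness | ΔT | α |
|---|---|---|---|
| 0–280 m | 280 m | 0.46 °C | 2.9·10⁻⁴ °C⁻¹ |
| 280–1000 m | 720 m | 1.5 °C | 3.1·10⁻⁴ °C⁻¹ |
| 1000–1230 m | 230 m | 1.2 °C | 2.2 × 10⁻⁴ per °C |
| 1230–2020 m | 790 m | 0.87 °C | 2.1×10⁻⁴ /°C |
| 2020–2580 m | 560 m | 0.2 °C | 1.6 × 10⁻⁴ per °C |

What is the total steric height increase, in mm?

about 595 mm

2.9×10⁻⁴ × 0.46 × 280 = 0.037352 m
280–1000 m: 720 × 3.1×10⁻⁴ × 1.5 = 0.33480 m
2.2×10⁻⁴ × 230 × 1.2 = 0.06072 m
1230–2020 m: 0.87 × 2.1×10⁻⁴ × 790 = 0.144333 m
Layer 5: 560 × 0.2 × 1.6×10⁻⁴ = 0.01792 m
Δh = 0.037352 + 0.33480 + 0.06072 + 0.144333 + 0.01792 = 0.595125 m ≈ 595 mm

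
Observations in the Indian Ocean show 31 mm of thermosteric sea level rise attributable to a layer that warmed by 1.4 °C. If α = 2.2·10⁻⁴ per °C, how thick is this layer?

H = Δh/(αΔT) = 0.031 / (2.2×10⁻⁴ × 1.4) ≈ 100.6 m

100 m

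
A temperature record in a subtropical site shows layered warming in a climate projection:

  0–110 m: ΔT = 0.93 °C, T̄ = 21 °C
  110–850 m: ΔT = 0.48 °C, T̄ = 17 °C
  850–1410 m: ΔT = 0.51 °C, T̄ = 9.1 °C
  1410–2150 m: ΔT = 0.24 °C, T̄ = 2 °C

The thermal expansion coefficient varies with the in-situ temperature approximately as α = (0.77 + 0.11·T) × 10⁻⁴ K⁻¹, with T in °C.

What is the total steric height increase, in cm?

19.3 cm of thermosteric rise

Layer 1: α = (0.77 + 0.11×21)×10⁻⁴ = 3.08×10⁻⁴ K⁻¹
Layer 2: α = (0.77 + 0.11×17)×10⁻⁴ = 2.64×10⁻⁴ K⁻¹
Layer 3: α = (0.77 + 0.11×9.1)×10⁻⁴ = 1.771×10⁻⁴ K⁻¹
Layer 4: α = (0.77 + 0.11×2)×10⁻⁴ = 0.99×10⁻⁴ K⁻¹
110 × 3.08×10⁻⁴ × 0.93 = 0.0315084 m
Layer 2: 0.48 × 2.64×10⁻⁴ × 740 = 0.0937728 m
560 × 1.771×10⁻⁴ × 0.51 = 0.05057976 m
1410–2150 m: 0.24 × 740 × 0.99×10⁻⁴ = 0.0175824 m
Δh = 0.0315084 + 0.0937728 + 0.05057976 + 0.0175824 = 0.19344336 m ≈ 19.3 cm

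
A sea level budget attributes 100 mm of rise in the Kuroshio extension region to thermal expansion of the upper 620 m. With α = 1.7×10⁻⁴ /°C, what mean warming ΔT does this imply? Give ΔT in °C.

ΔT = Δh/(αH) = 0.1 / (1.7×10⁻⁴ × 620) ≈ 0.9488 °C

ΔT ≈ 0.949 °C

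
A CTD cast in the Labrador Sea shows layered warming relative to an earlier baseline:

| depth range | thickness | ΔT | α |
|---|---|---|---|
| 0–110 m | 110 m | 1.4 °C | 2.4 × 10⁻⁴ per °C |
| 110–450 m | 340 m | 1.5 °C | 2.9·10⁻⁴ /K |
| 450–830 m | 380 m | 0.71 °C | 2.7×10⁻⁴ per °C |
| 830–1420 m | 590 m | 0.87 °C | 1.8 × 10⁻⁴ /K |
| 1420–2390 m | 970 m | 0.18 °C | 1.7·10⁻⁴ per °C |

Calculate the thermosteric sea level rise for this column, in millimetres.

2.4×10⁻⁴ × 110 × 1.4 = 0.03696 m
Layer 2: 340 × 2.9×10⁻⁴ × 1.5 = 0.14790 m
450–830 m: 2.7×10⁻⁴ × 0.71 × 380 = 0.072846 m
Layer 4: 590 × 1.8×10⁻⁴ × 0.87 = 0.092394 m
1.7×10⁻⁴ × 970 × 0.18 = 0.029682 m
Δh = 0.03696 + 0.14790 + 0.072846 + 0.092394 + 0.029682 = 0.379782 m ≈ 380 mm

380 mm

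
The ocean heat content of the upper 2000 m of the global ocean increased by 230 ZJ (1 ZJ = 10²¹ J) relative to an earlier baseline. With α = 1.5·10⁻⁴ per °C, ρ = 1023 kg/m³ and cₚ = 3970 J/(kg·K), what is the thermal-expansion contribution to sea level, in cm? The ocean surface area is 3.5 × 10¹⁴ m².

Per unit area: Q = 230×10²¹ / (3.5×10¹⁴) ≈ 6.571×10⁸ J/m²
Δh = αQ/(ρcₚ) = 1.5×10⁻⁴ × 6.571×10⁸ / (1023 × 3970) ≈ 0.024269 m

2.43 cm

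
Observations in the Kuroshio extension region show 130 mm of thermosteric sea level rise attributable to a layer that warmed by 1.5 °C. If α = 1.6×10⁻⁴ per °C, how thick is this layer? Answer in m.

H = Δh/(αΔT) = 0.13 / (1.6×10⁻⁴ × 1.5) ≈ 541.7 m

H ≈ 542 m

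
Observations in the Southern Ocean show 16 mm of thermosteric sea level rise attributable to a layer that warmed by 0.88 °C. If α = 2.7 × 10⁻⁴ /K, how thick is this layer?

about 67.3 m

H = Δh/(αΔT) = 0.016 / (2.7×10⁻⁴ × 0.88) ≈ 67.34 m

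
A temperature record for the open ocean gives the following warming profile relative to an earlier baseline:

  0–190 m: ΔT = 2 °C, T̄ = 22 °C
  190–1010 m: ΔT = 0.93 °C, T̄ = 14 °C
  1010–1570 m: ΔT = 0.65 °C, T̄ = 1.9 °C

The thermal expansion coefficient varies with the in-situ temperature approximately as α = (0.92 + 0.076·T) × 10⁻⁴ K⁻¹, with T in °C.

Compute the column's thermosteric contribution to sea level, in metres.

0.289 m of thermosteric rise

Layer 1: α = (0.92 + 0.076×22)×10⁻⁴ = 2.592×10⁻⁴ K⁻¹
Layer 2: α = (0.92 + 0.076×14)×10⁻⁴ = 1.984×10⁻⁴ K⁻¹
Layer 3: α = (0.92 + 0.076×1.9)×10⁻⁴ = 1.0644×10⁻⁴ K⁻¹
Layer 1: 2.592×10⁻⁴ × 2 × 190 = 0.098496 m
Layer 2: 820 × 0.93 × 1.984×10⁻⁴ = 0.15129984 m
1010–1570 m: 1.0644×10⁻⁴ × 560 × 0.65 = 0.03874416 m
Δh = 0.098496 + 0.15129984 + 0.03874416 = 0.28854 m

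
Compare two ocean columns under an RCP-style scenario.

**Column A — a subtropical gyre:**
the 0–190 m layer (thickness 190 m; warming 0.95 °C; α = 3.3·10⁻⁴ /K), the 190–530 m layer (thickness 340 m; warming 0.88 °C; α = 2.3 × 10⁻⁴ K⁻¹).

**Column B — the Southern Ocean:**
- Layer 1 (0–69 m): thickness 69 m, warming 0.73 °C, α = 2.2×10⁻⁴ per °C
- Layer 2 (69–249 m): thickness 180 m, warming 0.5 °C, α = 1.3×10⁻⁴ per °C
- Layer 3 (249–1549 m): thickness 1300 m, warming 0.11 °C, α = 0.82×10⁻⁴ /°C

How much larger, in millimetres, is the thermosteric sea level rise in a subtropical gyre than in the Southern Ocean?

A 3.3×10⁻⁴ × 0.95 × 190 = 0.059565 m
A 190–530 m: 0.88 × 2.3×10⁻⁴ × 340 = 0.068816 m
A total: 0.128381 m
B 0–69 m: 69 × 0.73 × 2.2×10⁻⁴ = 0.0110814 m
B 1.3×10⁻⁴ × 180 × 0.5 = 0.01170 m
B Layer 3: 0.11 × 0.82×10⁻⁴ × 1300 = 0.011726 m
B total: 0.0345074 m
Difference: 0.128381 − 0.0345074 = 0.0938736 m

94 mm larger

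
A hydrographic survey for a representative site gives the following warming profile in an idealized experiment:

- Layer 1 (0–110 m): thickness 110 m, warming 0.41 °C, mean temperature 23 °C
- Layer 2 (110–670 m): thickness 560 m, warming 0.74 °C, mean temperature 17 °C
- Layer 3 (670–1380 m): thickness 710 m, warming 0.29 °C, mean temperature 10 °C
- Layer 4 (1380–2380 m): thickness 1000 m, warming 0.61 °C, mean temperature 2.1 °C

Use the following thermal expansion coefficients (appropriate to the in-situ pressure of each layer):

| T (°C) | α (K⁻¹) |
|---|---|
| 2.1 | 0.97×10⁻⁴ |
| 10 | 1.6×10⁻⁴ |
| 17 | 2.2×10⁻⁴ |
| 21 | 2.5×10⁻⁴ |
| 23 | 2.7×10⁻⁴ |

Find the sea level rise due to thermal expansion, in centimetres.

19.5 cm of thermosteric rise

Layer 1 at 23 °C → α = 2.7×10⁻⁴ K⁻¹
Layer 2 at 17 °C → α = 2.2×10⁻⁴ K⁻¹
Layer 3 at 10 °C → α = 1.6×10⁻⁴ K⁻¹
Layer 4 at 2.1 °C → α = 0.97×10⁻⁴ K⁻¹
0.41 × 2.7×10⁻⁴ × 110 = 0.012177 m
560 × 2.2×10⁻⁴ × 0.74 = 0.091168 m
Layer 3: 1.6×10⁻⁴ × 710 × 0.29 = 0.032944 m
1000 × 0.61 × 0.97×10⁻⁴ = 0.05917 m
Δh = 0.012177 + 0.091168 + 0.032944 + 0.05917 = 0.195459 m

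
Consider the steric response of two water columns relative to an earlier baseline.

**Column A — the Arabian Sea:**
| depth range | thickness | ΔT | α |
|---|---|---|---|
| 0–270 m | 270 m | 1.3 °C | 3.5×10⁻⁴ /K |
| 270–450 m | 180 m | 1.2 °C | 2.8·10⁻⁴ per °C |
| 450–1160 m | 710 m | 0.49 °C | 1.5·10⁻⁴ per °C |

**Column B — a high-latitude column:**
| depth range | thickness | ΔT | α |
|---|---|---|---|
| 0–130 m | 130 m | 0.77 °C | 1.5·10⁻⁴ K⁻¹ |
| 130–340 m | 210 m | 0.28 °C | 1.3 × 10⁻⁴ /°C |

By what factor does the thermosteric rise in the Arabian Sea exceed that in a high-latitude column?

A 3.5×10⁻⁴ × 270 × 1.3 = 0.12285 m
A 1.2 × 180 × 2.8×10⁻⁴ = 0.06048 m
A Layer 3: 0.49 × 710 × 1.5×10⁻⁴ = 0.052185 m
A total: 0.235515 m
B Layer 1: 0.77 × 1.5×10⁻⁴ × 130 = 0.015015 m
B 130–340 m: 210 × 0.28 × 1.3×10⁻⁴ = 0.007644 m
B total: 0.022659 m
Ratio: 0.235515 / 0.022659 ≈ 10.39

10.4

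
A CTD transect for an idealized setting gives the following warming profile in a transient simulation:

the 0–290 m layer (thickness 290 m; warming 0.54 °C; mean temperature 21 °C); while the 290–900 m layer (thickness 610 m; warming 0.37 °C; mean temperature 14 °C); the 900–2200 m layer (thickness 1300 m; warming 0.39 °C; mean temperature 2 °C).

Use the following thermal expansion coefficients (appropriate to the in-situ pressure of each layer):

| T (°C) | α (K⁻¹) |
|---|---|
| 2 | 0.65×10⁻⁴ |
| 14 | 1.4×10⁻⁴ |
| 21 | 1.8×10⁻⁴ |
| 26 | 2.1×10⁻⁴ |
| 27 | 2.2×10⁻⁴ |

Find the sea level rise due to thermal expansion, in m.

Δh ≈ 0.093 m

Layer 1 at 21 °C → α = 1.8×10⁻⁴ K⁻¹
Layer 2 at 14 °C → α = 1.4×10⁻⁴ K⁻¹
Layer 3 at 2 °C → α = 0.65×10⁻⁴ K⁻¹
0–290 m: 1.8×10⁻⁴ × 290 × 0.54 = 0.028188 m
Layer 2: 1.4×10⁻⁴ × 0.37 × 610 = 0.031598 m
0.65×10⁻⁴ × 0.39 × 1300 = 0.032955 m
Δh = 0.028188 + 0.031598 + 0.032955 = 0.092741 m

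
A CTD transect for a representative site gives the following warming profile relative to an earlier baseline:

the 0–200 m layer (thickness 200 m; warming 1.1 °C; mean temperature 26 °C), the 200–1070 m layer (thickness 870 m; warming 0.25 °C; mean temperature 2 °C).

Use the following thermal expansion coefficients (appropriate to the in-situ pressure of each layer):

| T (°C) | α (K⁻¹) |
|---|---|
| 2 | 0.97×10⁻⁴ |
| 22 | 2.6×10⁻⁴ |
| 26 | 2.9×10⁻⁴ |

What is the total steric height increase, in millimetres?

84.9 mm

Layer 1 at 26 °C → α = 2.9×10⁻⁴ K⁻¹
Layer 2 at 2 °C → α = 0.97×10⁻⁴ K⁻¹
Layer 1: 2.9×10⁻⁴ × 1.1 × 200 = 0.06380 m
200–1070 m: 0.25 × 870 × 0.97×10⁻⁴ = 0.0210975 m
Δh = 0.06380 + 0.0210975 = 0.0848975 m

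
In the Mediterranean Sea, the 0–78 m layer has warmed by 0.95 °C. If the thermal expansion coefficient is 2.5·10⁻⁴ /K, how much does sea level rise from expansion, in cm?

Δh = αΔT·H = 2.5×10⁻⁴ × 0.95 × 78 = 0.018525 m

1.9 cm of thermosteric rise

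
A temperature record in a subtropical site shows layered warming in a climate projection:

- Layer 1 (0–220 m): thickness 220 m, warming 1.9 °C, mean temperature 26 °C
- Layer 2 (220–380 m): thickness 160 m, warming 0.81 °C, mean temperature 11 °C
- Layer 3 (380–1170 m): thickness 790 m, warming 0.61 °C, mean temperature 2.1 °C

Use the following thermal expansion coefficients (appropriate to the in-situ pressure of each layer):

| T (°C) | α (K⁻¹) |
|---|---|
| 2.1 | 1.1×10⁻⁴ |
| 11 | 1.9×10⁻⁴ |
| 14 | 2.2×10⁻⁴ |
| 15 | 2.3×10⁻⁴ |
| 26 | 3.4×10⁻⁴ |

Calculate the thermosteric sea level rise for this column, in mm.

220 mm of thermosteric rise

Layer 1 at 26 °C → α = 3.4×10⁻⁴ K⁻¹
Layer 2 at 11 °C → α = 1.9×10⁻⁴ K⁻¹
Layer 3 at 2.1 °C → α = 1.1×10⁻⁴ K⁻¹
Layer 1: 220 × 3.4×10⁻⁴ × 1.9 = 0.14212 m
220–380 m: 160 × 1.9×10⁻⁴ × 0.81 = 0.024624 m
790 × 1.1×10⁻⁴ × 0.61 = 0.053009 m
Δh = 0.14212 + 0.024624 + 0.053009 = 0.219753 m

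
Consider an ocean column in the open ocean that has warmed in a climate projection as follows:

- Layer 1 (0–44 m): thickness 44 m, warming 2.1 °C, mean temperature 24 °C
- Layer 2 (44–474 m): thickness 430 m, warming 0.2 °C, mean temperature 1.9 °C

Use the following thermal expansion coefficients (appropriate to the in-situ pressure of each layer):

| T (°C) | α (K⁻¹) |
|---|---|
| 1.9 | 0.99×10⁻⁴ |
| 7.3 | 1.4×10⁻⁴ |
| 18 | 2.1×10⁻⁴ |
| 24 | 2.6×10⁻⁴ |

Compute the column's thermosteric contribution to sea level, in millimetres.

Layer 1 at 24 °C → α = 2.6×10⁻⁴ K⁻¹
Layer 2 at 1.9 °C → α = 0.99×10⁻⁴ K⁻¹
0–44 m: 2.6×10⁻⁴ × 44 × 2.1 = 0.024024 m
430 × 0.2 × 0.99×10⁻⁴ = 0.008514 m
Δh = 0.024024 + 0.008514 = 0.032538 m ≈ 33 mm

33 mm of thermosteric rise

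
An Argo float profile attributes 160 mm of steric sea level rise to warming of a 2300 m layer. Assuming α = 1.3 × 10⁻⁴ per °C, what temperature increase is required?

ΔT = Δh/(αH) = 0.16 / (1.3×10⁻⁴ × 2300) ≈ 0.5351 K

0.535 K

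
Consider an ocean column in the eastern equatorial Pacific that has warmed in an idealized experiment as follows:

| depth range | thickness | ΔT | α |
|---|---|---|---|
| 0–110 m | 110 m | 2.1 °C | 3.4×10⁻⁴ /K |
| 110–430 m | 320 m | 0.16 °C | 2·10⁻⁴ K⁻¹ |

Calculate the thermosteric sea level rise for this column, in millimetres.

0–110 m: 110 × 2.1 × 3.4×10⁻⁴ = 0.07854 m
Layer 2: 0.16 × 320 × 2×10⁻⁴ = 0.01024 m
Δh = 0.07854 + 0.01024 = 0.08878 m ≈ 88.8 mm

Δh = 88.8 mm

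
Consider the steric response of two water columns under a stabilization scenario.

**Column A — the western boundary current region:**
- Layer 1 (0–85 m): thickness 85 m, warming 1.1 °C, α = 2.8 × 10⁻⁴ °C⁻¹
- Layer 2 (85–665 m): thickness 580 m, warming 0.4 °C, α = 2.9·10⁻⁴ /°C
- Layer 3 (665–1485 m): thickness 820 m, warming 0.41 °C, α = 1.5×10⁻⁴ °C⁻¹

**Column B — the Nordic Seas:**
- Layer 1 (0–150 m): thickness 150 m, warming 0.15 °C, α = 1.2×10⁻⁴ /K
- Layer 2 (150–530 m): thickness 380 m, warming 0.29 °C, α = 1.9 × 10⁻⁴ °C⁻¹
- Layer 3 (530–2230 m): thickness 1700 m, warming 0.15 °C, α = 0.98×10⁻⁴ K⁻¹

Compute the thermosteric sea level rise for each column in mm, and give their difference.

A: 140 mm; B: 49 mm; difference 95 mm

A 85 × 2.8×10⁻⁴ × 1.1 = 0.02618 m
A 85–665 m: 0.4 × 580 × 2.9×10⁻⁴ = 0.06728 m
A 820 × 0.41 × 1.5×10⁻⁴ = 0.05043 m
A total: 0.14389 m
B Layer 1: 1.2×10⁻⁴ × 150 × 0.15 = 0.00270 m
B 150–530 m: 1.9×10⁻⁴ × 0.29 × 380 = 0.020938 m
B 1700 × 0.98×10⁻⁴ × 0.15 = 0.02499 m
B total: 0.048628 m
Difference: 0.14389 − 0.048628 = 0.095262 m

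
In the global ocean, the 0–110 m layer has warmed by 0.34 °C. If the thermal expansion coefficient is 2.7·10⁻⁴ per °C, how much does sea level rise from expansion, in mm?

10.1 mm

Δh = αΔT·H = 2.7×10⁻⁴ × 0.34 × 110 = 0.010098 m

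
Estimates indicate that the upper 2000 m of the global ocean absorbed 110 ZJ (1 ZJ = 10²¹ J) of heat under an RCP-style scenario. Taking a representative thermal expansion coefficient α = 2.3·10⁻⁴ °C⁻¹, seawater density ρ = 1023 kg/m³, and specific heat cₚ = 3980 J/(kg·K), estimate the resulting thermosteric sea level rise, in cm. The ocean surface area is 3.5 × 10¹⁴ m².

Δh = 1.78 cm

Per unit area: Q = 110×10²¹ / (3.5×10¹⁴) ≈ 3.143×10⁸ J/m²
Δh = αQ/(ρcₚ) = 2.3×10⁻⁴ × 3.143×10⁸ / (1023 × 3980) ≈ 0.017755 m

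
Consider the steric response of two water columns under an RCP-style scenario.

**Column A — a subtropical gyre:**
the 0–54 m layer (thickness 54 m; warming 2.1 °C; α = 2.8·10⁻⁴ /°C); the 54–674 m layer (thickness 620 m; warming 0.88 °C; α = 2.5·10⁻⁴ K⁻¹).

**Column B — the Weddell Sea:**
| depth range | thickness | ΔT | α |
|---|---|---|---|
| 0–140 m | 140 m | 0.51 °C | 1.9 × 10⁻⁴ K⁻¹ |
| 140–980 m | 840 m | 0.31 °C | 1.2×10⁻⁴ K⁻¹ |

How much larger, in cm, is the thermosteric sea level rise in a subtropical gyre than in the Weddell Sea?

A 0–54 m: 2.1 × 54 × 2.8×10⁻⁴ = 0.031752 m
A 54–674 m: 620 × 2.5×10⁻⁴ × 0.88 = 0.13640 m
A total: 0.168152 m
B Layer 1: 1.9×10⁻⁴ × 0.51 × 140 = 0.013566 m
B 1.2×10⁻⁴ × 0.31 × 840 = 0.031248 m
B total: 0.044814 m
Difference: 0.168152 − 0.044814 = 0.123338 m

Δh_A − Δh_B ≈ 12 cm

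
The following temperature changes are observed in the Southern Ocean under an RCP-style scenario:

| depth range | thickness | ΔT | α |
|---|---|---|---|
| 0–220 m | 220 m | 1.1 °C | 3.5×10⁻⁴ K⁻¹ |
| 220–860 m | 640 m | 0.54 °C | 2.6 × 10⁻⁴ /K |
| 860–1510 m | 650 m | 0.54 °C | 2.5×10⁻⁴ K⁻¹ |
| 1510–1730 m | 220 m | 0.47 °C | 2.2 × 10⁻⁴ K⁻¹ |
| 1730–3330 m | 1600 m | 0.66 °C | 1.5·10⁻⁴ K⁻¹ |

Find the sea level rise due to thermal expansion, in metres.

Layer 1: 220 × 1.1 × 3.5×10⁻⁴ = 0.08470 m
Layer 2: 0.54 × 2.6×10⁻⁴ × 640 = 0.089856 m
2.5×10⁻⁴ × 0.54 × 650 = 0.08775 m
220 × 0.47 × 2.2×10⁻⁴ = 0.022748 m
1.5×10⁻⁴ × 1600 × 0.66 = 0.15840 m
Δh = 0.08470 + 0.089856 + 0.08775 + 0.022748 + 0.15840 = 0.443454 m ≈ 0.443 m

Δh ≈ 0.443 m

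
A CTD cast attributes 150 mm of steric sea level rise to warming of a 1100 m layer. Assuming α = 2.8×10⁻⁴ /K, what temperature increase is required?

ΔT = Δh/(αH) = 0.15 / (2.8×10⁻⁴ × 1100) ≈ 0.4870 K

ΔT ≈ 0.487 K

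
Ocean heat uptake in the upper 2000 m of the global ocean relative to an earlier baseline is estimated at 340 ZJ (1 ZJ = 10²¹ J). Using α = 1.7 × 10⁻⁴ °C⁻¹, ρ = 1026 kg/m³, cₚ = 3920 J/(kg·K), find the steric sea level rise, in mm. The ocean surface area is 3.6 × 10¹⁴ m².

Per unit area: Q = 340×10²¹ / (3.6×10¹⁴) ≈ 9.444×10⁸ J/m²
Δh = αQ/(ρcₚ) = 1.7×10⁻⁴ × 9.444×10⁸ / (1026 × 3920) ≈ 0.039918 m

Δh = 39.9 mm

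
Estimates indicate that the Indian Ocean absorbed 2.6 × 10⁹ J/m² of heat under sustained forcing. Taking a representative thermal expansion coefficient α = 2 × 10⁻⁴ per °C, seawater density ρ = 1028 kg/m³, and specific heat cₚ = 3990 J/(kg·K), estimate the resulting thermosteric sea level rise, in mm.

Δh = αQ/(ρcₚ) = 2×10⁻⁴ × 2.6×10⁹ / (1028 × 3990) ≈ 0.12678 m

127 mm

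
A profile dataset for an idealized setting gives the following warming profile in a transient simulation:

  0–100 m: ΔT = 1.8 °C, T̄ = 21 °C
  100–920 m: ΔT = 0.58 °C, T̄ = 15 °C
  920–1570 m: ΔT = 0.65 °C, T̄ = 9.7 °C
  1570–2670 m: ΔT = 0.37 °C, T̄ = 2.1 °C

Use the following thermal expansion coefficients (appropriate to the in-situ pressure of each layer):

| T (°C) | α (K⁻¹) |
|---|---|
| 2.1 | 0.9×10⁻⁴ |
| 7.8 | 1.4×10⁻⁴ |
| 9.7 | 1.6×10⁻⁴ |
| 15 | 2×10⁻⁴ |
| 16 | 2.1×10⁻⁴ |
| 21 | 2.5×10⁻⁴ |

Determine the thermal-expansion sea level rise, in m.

about 0.24 m

Layer 1 at 21 °C → α = 2.5×10⁻⁴ K⁻¹
Layer 2 at 15 °C → α = 2×10⁻⁴ K⁻¹
Layer 3 at 9.7 °C → α = 1.6×10⁻⁴ K⁻¹
Layer 4 at 2.1 °C → α = 0.9×10⁻⁴ K⁻¹
100 × 1.8 × 2.5×10⁻⁴ = 0.04500 m
0.58 × 2×10⁻⁴ × 820 = 0.09512 m
650 × 0.65 × 1.6×10⁻⁴ = 0.06760 m
1570–2670 m: 0.9×10⁻⁴ × 0.37 × 1100 = 0.03663 m
Δh = 0.04500 + 0.09512 + 0.06760 + 0.03663 = 0.24435 m ≈ 0.24 m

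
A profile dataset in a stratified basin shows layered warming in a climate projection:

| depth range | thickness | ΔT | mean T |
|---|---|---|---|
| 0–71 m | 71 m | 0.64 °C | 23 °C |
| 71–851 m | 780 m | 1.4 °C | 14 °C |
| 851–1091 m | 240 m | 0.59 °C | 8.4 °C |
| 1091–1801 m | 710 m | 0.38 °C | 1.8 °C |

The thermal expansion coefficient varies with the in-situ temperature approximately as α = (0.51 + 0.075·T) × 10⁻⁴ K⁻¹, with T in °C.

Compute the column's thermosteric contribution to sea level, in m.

Layer 1: α = (0.51 + 0.075×23)×10⁻⁴ = 2.235×10⁻⁴ K⁻¹
Layer 2: α = (0.51 + 0.075×14)×10⁻⁴ = 1.56×10⁻⁴ K⁻¹
Layer 3: α = (0.51 + 0.075×8.4)×10⁻⁴ = 1.14×10⁻⁴ K⁻¹
Layer 4: α = (0.51 + 0.075×1.8)×10⁻⁴ = 0.645×10⁻⁴ K⁻¹
2.235×10⁻⁴ × 0.64 × 71 = 0.01015584 m
Layer 2: 1.56×10⁻⁴ × 1.4 × 780 = 0.170352 m
851–1091 m: 1.14×10⁻⁴ × 0.59 × 240 = 0.0161424 m
710 × 0.38 × 0.645×10⁻⁴ = 0.0174021 m
Δh = 0.01015584 + 0.170352 + 0.0161424 + 0.0174021 = 0.21405234 m

0.21 m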